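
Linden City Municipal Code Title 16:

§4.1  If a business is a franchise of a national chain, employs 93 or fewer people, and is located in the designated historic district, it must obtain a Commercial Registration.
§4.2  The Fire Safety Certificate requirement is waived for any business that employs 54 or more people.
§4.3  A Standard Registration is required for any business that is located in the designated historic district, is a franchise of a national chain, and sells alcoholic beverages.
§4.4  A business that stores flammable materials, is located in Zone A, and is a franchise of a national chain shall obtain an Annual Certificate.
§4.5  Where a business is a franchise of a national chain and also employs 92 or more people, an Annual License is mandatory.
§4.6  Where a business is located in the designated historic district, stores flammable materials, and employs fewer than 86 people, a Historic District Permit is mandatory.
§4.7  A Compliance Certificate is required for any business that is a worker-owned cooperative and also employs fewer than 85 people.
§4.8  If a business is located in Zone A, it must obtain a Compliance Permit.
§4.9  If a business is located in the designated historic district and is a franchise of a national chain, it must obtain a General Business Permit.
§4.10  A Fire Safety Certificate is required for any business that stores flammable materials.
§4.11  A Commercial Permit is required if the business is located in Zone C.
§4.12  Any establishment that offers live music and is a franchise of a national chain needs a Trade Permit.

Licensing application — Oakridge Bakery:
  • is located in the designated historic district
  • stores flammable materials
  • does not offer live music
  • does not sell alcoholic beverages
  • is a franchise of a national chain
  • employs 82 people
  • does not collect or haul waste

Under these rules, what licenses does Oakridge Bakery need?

Commercial Registration, General Business Permit, Historic District Permit

§4.1 is a franchise of a national chain; employees 82 ≤ 93; is located in the designated historic district → Commercial Registration required.
§4.2 employees 82 ≥ 54 → exempt from Fire Safety Certificate.
§4.3 is located in the designated historic district; is a franchise of a national chain; does not sell alcoholic beverages → Standard Registration not required.
§4.4 stores flammable materials; is located in the designated historic district (not: is located in Zone A); is a franchise of a national chain → Annual Certificate not required.
§4.5 is a franchise of a national chain; employees 82 < 92 → Annual License not required.
§4.6 is located in the designated historic district; stores flammable materials; employees 82 < 86 → Historic District Permit required.
§4.7 is a franchise of a national chain (not: is a worker-owned cooperative); employees 82 < 85 → Compliance Certificate not required.
§4.8 is located in the designated historic district (not: is located in Zone A) → Compliance Permit not required.
§4.9 is located in the designated historic district; is a franchise of a national chain → General Business Permit required.
§4.10 stores flammable materials → Fire Safety Certificate required.
§4.11 is located in the designated historic district (not: is located in Zone C) → Commercial Permit not required.
§4.12 does not offer live music; is a franchise of a national chain → Trade Permit not required.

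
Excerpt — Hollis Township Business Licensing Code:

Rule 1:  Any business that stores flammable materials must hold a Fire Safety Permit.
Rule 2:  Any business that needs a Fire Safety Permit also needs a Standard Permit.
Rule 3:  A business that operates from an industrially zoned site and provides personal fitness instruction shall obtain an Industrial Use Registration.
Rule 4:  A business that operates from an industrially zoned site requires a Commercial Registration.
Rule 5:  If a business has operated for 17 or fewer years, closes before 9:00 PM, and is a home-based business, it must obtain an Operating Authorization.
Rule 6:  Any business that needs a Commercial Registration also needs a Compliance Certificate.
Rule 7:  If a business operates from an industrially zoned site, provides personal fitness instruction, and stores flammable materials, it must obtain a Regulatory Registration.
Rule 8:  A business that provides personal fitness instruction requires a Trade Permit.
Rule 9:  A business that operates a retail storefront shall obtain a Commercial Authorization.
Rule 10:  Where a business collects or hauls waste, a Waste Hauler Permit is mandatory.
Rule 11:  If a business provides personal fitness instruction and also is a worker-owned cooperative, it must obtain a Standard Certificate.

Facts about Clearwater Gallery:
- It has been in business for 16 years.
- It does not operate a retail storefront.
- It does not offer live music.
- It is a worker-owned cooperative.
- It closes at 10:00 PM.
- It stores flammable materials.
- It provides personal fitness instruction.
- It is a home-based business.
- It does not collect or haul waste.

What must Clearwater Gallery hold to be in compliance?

Fire Safety Permit, Standard Certificate, Standard Permit, Trade Permit

Rule 1: stores flammable materials → Fire Safety Permit required.
Rule 2: Fire Safety Permit is required → Standard Permit also required.
Rule 3: is a home-based business (not: operates from an industrially zoned site); provides personal fitness instruction → Industrial Use Registration not required.
Rule 4: is a home-based business (not: operates from an industrially zoned site) → Commercial Registration not required.
Rule 5: years in business 16 ≤ 17; closes 10:00 PM, after 9:00 PM; is a home-based business → Operating Authorization not required.
Rule 6: Commercial Registration is not required → no effect.
Rule 7: is a home-based business (not: operates from an industrially zoned site); provides personal fitness instruction; stores flammable materials → Regulatory Registration not required.
Rule 8: provides personal fitness instruction → Trade Permit required.
Rule 9: does not operate a retail storefront → Commercial Authorization not required.
Rule 10: does not collect or haul waste → Waste Hauler Permit not required.
Rule 11: provides personal fitness instruction; is a worker-owned cooperative → Standard Certificate required.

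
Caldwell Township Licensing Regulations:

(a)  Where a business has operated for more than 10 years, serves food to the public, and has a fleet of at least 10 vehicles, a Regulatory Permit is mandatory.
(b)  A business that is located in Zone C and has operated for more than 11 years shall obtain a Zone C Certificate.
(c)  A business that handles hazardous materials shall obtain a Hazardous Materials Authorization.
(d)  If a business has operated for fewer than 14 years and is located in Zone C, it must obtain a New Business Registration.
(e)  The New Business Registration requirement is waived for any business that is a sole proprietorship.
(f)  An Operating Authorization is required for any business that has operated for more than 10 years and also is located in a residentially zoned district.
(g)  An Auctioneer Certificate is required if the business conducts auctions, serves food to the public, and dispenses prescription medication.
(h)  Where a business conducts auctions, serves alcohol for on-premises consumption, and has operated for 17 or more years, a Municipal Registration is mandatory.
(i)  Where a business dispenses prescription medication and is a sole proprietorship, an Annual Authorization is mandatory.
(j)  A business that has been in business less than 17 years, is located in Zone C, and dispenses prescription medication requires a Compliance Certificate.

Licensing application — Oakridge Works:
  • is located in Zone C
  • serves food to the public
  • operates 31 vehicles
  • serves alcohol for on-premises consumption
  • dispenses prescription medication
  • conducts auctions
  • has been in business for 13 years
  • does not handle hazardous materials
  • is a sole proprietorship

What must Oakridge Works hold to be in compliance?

Annual Authorization, Auctioneer Certificate, Compliance Certificate, Regulatory Permit, Zone C Certificate

(a) years in business 13 > 10; serves food to the public; vehicles 31 ≥ 10 → Regulatory Permit required.
(b) is located in Zone C; years in business 13 > 11 → Zone C Certificate required.
(c) does not handle hazardous materials → Hazardous Materials Authorization not required.
(d) years in business 13 < 14; is located in Zone C → New Business Registration required.
(e) is a sole proprietorship → exempt from New Business Registration.
(f) years in business 13 > 10; is located in Zone C (not: is located in a residentially zoned district) → Operating Authorization not required.
(g) conducts auctions; serves food to the public; dispenses prescription medication → Auctioneer Certificate required.
(h) conducts auctions; serves alcohol for on-premises consumption; years in business 13 < 17 → Municipal Registration not required.
(i) dispenses prescription medication; is a sole proprietorship → Annual Authorization required.
(j) years in business 13 < 17; is located in Zone C; dispenses prescription medication → Compliance Certificate required.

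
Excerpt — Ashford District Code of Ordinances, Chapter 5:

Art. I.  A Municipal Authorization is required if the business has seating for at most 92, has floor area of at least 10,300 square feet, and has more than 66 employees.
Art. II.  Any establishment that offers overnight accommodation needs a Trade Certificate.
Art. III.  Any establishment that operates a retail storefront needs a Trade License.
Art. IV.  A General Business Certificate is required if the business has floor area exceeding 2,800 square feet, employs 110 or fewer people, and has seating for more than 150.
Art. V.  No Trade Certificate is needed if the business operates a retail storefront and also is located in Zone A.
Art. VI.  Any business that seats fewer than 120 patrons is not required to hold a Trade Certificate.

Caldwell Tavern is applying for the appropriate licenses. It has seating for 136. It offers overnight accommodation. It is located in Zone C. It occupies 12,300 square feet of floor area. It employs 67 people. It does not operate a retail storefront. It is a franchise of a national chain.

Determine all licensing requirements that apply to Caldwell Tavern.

Art. I. seating 136 > 92; floor area 12,300 square feet ≥ 10,300 square feet; employees 67 > 66 → Municipal Authorization not required.
Art. II. offers overnight accommodation → Trade Certificate required.
Art. III. does not operate a retail storefront → Trade License not required.
Art. IV. floor area 12,300 square feet > 2,800 square feet; employees 67 ≤ 110; seating 136 ≤ 150 → General Business Certificate not required.
Art. V. does not operate a retail storefront; is located in Zone C (not: is located in Zone A) → Trade Certificate exemption does not apply.
Art. VI. seating 136 ≥ 120 → Trade Certificate exemption does not apply.

Trade Certificate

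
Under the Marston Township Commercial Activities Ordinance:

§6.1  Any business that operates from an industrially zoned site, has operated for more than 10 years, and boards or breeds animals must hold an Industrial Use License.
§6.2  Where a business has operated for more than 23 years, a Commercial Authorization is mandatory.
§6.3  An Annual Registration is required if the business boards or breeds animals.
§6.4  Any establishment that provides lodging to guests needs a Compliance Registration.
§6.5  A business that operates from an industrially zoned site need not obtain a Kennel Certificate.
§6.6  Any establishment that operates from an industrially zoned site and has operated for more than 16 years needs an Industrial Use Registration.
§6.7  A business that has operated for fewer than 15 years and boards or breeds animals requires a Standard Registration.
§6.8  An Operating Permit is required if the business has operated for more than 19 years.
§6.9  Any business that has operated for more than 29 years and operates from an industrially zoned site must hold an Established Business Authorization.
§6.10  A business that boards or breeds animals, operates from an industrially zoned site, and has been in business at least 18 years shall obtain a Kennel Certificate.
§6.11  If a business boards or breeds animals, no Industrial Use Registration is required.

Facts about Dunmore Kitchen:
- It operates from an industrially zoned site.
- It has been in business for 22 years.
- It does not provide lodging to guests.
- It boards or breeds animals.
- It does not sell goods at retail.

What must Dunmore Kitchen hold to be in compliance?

Annual Registration, Industrial Use License, Operating Permit

§6.1 operates from an industrially zoned site; years in business 22 > 10; boards or breeds animals → Industrial Use License required.
§6.2 years in business 22 ≤ 23 → Commercial Authorization not required.
§6.3 boards or breeds animals → Annual Registration required.
§6.4 does not provide lodging to guests → Compliance Registration not required.
§6.5 operates from an industrially zoned site → exempt from Kennel Certificate.
§6.6 operates from an industrially zoned site; years in business 22 > 16 → Industrial Use Registration required.
§6.7 years in business 22 ≥ 15; boards or breeds animals → Standard Registration not required.
§6.8 years in business 22 > 19 → Operating Permit required.
§6.9 years in business 22 ≤ 29; operates from an industrially zoned site → Established Business Authorization not required.
§6.10 boards or breeds animals; operates from an industrially zoned site; years in business 22 ≥ 18 → Kennel Certificate required.
§6.11 boards or breeds animals → exempt from Industrial Use Registration.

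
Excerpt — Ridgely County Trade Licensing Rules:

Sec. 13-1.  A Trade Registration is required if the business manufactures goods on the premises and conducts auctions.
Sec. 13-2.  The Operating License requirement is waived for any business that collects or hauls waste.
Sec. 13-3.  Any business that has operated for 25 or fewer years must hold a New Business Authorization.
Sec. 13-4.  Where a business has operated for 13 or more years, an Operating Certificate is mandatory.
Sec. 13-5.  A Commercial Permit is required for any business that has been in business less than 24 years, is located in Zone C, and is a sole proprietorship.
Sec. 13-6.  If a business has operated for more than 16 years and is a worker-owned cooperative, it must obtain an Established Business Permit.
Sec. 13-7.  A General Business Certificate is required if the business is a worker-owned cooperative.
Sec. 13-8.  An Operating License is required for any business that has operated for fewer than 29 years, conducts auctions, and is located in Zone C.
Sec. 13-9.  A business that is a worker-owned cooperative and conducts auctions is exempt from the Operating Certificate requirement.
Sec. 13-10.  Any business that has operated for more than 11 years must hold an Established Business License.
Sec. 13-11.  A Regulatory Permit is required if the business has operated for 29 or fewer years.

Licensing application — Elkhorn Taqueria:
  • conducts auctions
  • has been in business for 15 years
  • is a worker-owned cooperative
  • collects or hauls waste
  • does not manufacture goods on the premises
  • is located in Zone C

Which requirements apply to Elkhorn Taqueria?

Sec. 13-1. does not manufacture goods on the premises; conducts auctions → Trade Registration not required.
Sec. 13-2. collects or hauls waste → exempt from Operating License.
Sec. 13-3. years in business 15 ≤ 25 → New Business Authorization required.
Sec. 13-4. years in business 15 ≥ 13 → Operating Certificate required.
Sec. 13-5. years in business 15 < 24; is located in Zone C; is a worker-owned cooperative (not: is a sole proprietorship) → Commercial Permit not required.
Sec. 13-6. years in business 15 ≤ 16; is a worker-owned cooperative → Established Business Permit not required.
Sec. 13-7. is a worker-owned cooperative → General Business Certificate required.
Sec. 13-8. years in business 15 < 29; conducts auctions; is located in Zone C → Operating License required.
Sec. 13-9. is a worker-owned cooperative; conducts auctions → exempt from Operating Certificate.
Sec. 13-10. years in business 15 > 11 → Established Business License required.
Sec. 13-11. years in business 15 ≤ 29 → Regulatory Permit required.

Established Business License, General Business Certificate, New Business Authorization, Regulatory Permit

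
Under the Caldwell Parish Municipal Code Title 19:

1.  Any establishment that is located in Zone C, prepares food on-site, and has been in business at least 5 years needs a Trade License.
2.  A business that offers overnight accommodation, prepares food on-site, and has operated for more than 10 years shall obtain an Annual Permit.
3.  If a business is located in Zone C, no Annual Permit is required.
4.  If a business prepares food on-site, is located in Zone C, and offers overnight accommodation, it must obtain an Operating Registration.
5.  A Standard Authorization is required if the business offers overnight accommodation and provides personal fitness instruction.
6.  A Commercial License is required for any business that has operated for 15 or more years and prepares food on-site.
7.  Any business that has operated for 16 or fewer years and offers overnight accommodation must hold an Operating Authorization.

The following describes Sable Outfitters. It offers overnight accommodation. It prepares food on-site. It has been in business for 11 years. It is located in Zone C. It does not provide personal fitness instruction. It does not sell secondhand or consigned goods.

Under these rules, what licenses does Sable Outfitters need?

1. is located in Zone C; prepares food on-site; years in business 11 ≥ 5 → Trade License required.
2. offers overnight accommodation; prepares food on-site; years in business 11 > 10 → Annual Permit required.
3. is located in Zone C → exempt from Annual Permit.
4. prepares food on-site; is located in Zone C; offers overnight accommodation → Operating Registration required.
5. offers overnight accommodation; does not provide personal fitness instruction → Standard Authorization not required.
6. years in business 11 < 15; prepares food on-site → Commercial License not required.
7. years in business 11 ≤ 16; offers overnight accommodation → Operating Authorization required.

Operating Authorization, Operating Registration, Trade License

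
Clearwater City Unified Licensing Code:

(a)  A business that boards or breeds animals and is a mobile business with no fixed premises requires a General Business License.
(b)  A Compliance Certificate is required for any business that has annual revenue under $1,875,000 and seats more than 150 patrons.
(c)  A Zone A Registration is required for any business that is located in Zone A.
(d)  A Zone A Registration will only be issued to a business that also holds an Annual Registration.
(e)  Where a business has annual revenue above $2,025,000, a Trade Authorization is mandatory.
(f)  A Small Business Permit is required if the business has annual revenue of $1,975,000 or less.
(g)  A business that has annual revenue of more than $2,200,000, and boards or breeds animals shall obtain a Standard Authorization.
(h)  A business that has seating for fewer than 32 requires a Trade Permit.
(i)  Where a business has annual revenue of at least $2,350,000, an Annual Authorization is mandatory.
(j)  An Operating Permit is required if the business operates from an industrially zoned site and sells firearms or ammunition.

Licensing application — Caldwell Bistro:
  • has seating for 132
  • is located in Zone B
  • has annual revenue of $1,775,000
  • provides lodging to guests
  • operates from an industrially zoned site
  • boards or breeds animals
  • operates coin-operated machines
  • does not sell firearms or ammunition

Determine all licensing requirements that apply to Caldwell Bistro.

Small Business Permit

(a) boards or breeds animals; operates from an industrially zoned site (not: is a mobile business with no fixed premises) → General Business License not required.
(b) revenue $1,775,000 < $1,875,000; seating 132 ≤ 150 → Compliance Certificate not required.
(c) is located in Zone B (not: is located in Zone A) → Zone A Registration not required.
(d) Zone A Registration is not required → no effect.
(e) revenue $1,775,000 ≤ $2,025,000 → Trade Authorization not required.
(f) revenue $1,775,000 ≤ $1,975,000 → Small Business Permit required.
(g) revenue $1,775,000 ≤ $2,200,000; boards or breeds animals → Standard Authorization not required.
(h) seating 132 ≥ 32 → Trade Permit not required.
(i) revenue $1,775,000 < $2,350,000 → Annual Authorization not required.
(j) operates from an industrially zoned site; does not sell firearms or ammunition → Operating Permit not required.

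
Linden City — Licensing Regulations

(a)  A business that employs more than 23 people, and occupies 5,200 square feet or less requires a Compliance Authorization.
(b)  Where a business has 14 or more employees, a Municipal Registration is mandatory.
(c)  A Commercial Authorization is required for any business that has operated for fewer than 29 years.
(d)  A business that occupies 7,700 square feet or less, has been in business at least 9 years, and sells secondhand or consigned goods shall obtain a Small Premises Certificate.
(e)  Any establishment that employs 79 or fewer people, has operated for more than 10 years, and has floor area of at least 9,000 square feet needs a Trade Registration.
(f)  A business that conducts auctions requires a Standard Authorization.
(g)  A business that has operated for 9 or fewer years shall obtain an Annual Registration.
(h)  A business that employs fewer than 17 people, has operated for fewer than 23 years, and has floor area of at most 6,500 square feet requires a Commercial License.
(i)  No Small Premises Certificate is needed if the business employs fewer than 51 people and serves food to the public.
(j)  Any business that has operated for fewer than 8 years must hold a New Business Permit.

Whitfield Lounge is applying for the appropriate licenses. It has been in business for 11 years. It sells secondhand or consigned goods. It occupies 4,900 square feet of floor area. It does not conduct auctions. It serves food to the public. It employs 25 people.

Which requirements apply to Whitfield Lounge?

(a) employees 25 > 23; floor area 4,900 square feet ≤ 5,200 square feet → Compliance Authorization required.
(b) employees 25 ≥ 14 → Municipal Registration required.
(c) years in business 11 < 29 → Commercial Authorization required.
(d) floor area 4,900 square feet ≤ 7,700 square feet; years in business 11 ≥ 9; sells secondhand or consigned goods → Small Premises Certificate required.
(e) employees 25 ≤ 79; years in business 11 > 10; floor area 4,900 square feet < 9,000 square feet → Trade Registration not required.
(f) does not conduct auctions → Standard Authorization not required.
(g) years in business 11 > 9 → Annual Registration not required.
(h) employees 25 ≥ 17; years in business 11 < 23; floor area 4,900 square feet ≤ 6,500 square feet → Commercial License not required.
(i) employees 25 < 51; serves food to the public → exempt from Small Premises Certificate.
(j) years in business 11 ≥ 8 → New Business Permit not required.

Commercial Authorization, Compliance Authorization, Municipal Registration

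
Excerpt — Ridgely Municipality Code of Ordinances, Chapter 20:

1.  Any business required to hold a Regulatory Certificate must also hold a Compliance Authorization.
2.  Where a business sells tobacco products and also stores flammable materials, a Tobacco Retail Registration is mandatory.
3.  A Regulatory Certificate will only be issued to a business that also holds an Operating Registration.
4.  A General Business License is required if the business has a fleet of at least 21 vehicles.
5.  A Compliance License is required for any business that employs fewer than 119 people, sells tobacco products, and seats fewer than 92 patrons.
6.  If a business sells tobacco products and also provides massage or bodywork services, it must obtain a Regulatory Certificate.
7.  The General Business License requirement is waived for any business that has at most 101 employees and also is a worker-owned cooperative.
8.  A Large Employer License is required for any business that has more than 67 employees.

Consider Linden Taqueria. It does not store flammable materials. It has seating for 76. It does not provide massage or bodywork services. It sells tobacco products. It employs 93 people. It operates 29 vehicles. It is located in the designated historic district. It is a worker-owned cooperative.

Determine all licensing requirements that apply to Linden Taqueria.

1. Regulatory Certificate is not required → no effect.
2. sells tobacco products; does not store flammable materials → Tobacco Retail Registration not required.
3. Regulatory Certificate is not required → no effect.
4. vehicles 29 ≥ 21 → General Business License required.
5. employees 93 < 119; sells tobacco products; seating 76 < 92 → Compliance License required.
6. sells tobacco products; does not provide massage or bodywork services → Regulatory Certificate not required.
7. employees 93 ≤ 101; is a worker-owned cooperative → exempt from General Business License.
8. employees 93 > 67 → Large Employer License required.

Compliance License, Large Employer License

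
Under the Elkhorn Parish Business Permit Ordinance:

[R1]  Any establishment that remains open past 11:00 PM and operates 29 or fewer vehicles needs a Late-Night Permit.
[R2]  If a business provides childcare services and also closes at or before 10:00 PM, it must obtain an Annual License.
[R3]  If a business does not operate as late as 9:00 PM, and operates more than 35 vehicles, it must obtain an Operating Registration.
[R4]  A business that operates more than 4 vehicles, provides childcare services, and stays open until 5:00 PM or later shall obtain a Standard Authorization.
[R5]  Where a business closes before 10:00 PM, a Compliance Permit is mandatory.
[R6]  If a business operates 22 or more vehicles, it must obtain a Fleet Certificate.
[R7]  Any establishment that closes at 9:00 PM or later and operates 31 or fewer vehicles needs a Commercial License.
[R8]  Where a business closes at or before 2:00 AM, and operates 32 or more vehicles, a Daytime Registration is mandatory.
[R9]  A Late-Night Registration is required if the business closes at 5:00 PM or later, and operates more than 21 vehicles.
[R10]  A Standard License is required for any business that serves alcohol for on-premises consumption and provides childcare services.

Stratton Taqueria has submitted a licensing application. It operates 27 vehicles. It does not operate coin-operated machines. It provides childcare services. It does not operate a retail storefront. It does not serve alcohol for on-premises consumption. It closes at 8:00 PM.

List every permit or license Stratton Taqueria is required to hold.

[R1] closes 8:00 PM, at/before 11:00 PM; vehicles 27 ≤ 29 → Late-Night Permit not required.
[R2] provides childcare services; closes 8:00 PM, at/before 10:00 PM → Annual License required.
[R3] closes 8:00 PM, at/before 9:00 PM; vehicles 27 ≤ 35 → Operating Registration not required.
[R4] vehicles 27 > 4; provides childcare services; closes 8:00 PM, after 5:00 PM → Standard Authorization required.
[R5] closes 8:00 PM, at/before 10:00 PM → Compliance Permit required.
[R6] vehicles 27 ≥ 22 → Fleet Certificate required.
[R7] closes 8:00 PM, at/before 9:00 PM; vehicles 27 ≤ 31 → Commercial License not required.
[R8] closes 8:00 PM, at/before 2:00 AM; vehicles 27 < 32 → Daytime Registration not required.
[R9] closes 8:00 PM, after 5:00 PM; vehicles 27 > 21 → Late-Night Registration required.
[R10] does not serve alcohol for on-premises consumption; provides childcare services → Standard License not required.

Annual License, Compliance Permit, Fleet Certificate, Late-Night Registration, Standard Authorization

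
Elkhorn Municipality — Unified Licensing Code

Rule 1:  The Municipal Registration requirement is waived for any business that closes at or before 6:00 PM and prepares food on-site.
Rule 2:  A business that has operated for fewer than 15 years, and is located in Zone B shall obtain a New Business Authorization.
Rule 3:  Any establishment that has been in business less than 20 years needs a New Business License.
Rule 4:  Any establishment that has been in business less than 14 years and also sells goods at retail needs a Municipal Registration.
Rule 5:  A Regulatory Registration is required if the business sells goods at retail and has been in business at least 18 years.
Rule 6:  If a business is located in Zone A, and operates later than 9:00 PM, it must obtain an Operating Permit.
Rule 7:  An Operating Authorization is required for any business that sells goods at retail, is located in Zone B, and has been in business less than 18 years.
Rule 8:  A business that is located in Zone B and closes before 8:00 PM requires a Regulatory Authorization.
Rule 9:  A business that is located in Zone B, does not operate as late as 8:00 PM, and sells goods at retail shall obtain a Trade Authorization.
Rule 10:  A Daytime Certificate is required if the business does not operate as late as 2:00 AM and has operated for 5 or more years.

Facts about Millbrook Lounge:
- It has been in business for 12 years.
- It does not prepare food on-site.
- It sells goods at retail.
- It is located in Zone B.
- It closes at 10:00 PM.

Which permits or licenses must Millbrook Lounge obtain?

Rule 1: closes 10:00 PM, after 6:00 PM; does not prepare food on-site → Municipal Registration exemption does not apply.
Rule 2: years in business 12 < 15; is located in Zone B → New Business Authorization required.
Rule 3: years in business 12 < 20 → New Business License required.
Rule 4: years in business 12 < 14; sells goods at retail → Municipal Registration required.
Rule 5: sells goods at retail; years in business 12 < 18 → Regulatory Registration not required.
Rule 6: is located in Zone B (not: is located in Zone A); closes 10:00 PM, after 9:00 PM → Operating Permit not required.
Rule 7: sells goods at retail; is located in Zone B; years in business 12 < 18 → Operating Authorization required.
Rule 8: is located in Zone B; closes 10:00 PM, after 8:00 PM → Regulatory Authorization not required.
Rule 9: is located in Zone B; closes 10:00 PM, after 8:00 PM; sells goods at retail → Trade Authorization not required.
Rule 10: closes 10:00 PM, at/before 2:00 AM; years in business 12 ≥ 5 → Daytime Certificate required.

Daytime Certificate, Municipal Registration, New Business Authorization, New Business License, Operating Authorization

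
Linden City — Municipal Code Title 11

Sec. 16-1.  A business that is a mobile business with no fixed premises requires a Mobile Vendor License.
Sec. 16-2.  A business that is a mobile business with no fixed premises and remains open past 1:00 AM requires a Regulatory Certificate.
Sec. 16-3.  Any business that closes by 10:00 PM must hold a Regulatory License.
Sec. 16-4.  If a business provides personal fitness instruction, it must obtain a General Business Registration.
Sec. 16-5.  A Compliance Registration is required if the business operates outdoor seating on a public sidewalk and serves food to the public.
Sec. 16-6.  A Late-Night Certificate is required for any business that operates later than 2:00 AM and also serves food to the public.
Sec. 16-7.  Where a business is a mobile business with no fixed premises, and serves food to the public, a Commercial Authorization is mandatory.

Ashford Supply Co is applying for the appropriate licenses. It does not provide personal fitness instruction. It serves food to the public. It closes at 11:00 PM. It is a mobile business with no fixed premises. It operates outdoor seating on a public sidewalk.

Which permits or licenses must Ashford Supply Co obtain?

Commercial Authorization, Compliance Registration, Mobile Vendor License

Sec. 16-1. is a mobile business with no fixed premises → Mobile Vendor License required.
Sec. 16-2. is a mobile business with no fixed premises; closes 11:00 PM, at/before 1:00 AM → Regulatory Certificate not required.
Sec. 16-3. closes 11:00 PM, after 10:00 PM → Regulatory License not required.
Sec. 16-4. does not provide personal fitness instruction → General Business Registration not required.
Sec. 16-5. operates outdoor seating on a public sidewalk; serves food to the public → Compliance Registration required.
Sec. 16-6. closes 11:00 PM, at/before 2:00 AM; serves food to the public → Late-Night Certificate not required.
Sec. 16-7. is a mobile business with no fixed premises; serves food to the public → Commercial Authorization required.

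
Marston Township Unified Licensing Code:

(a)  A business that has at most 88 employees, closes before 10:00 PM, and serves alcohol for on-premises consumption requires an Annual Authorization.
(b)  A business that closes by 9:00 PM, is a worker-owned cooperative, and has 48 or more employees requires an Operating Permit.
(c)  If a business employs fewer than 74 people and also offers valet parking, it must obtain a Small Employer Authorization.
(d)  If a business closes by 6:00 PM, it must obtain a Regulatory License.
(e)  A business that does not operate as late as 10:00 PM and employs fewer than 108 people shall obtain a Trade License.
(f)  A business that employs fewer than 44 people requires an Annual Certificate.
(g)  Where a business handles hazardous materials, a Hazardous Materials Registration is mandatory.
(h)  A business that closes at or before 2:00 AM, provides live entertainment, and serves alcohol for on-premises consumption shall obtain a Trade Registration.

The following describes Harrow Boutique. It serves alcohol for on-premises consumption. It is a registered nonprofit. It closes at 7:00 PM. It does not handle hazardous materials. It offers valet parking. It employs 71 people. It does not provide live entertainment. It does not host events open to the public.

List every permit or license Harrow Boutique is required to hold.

Annual Authorization, Small Employer Authorization, Trade License

(a) employees 71 ≤ 88; closes 7:00 PM, at/before 10:00 PM; serves alcohol for on-premises consumption → Annual Authorization required.
(b) closes 7:00 PM, at/before 9:00 PM; is a registered nonprofit (not: is a worker-owned cooperative); employees 71 ≥ 48 → Operating Permit not required.
(c) employees 71 < 74; offers valet parking → Small Employer Authorization required.
(d) closes 7:00 PM, after 6:00 PM → Regulatory License not required.
(e) closes 7:00 PM, at/before 10:00 PM; employees 71 < 108 → Trade License required.
(f) employees 71 ≥ 44 → Annual Certificate not required.
(g) does not handle hazardous materials → Hazardous Materials Registration not required.
(h) closes 7:00 PM, at/before 2:00 AM; does not provide live entertainment; serves alcohol for on-premises consumption → Trade Registration not required.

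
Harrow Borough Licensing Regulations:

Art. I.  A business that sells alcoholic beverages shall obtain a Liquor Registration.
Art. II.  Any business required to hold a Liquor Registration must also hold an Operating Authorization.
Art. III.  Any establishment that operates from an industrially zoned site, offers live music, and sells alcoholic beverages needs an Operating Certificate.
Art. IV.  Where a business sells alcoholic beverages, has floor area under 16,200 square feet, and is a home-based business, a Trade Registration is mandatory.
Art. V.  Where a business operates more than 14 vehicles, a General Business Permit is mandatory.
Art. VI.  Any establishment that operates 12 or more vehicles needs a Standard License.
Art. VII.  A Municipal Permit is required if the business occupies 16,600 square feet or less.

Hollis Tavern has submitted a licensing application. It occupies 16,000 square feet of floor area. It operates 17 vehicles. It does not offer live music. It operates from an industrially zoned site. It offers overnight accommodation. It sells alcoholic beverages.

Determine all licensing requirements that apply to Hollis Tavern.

Art. I. sells alcoholic beverages → Liquor Registration required.
Art. II. Liquor Registration is required → Operating Authorization also required.
Art. III. operates from an industrially zoned site; does not offer live music; sells alcoholic beverages → Operating Certificate not required.
Art. IV. sells alcoholic beverages; floor area 16,000 square feet < 16,200 square feet; operates from an industrially zoned site (not: is a home-based business) → Trade Registration not required.
Art. V. vehicles 17 > 14 → General Business Permit required.
Art. VI. vehicles 17 ≥ 12 → Standard License required.
Art. VII. floor area 16,000 square feet ≤ 16,600 square feet → Municipal Permit required.

General Business Permit, Liquor Registration, Municipal Permit, Operating Authorization, Standard License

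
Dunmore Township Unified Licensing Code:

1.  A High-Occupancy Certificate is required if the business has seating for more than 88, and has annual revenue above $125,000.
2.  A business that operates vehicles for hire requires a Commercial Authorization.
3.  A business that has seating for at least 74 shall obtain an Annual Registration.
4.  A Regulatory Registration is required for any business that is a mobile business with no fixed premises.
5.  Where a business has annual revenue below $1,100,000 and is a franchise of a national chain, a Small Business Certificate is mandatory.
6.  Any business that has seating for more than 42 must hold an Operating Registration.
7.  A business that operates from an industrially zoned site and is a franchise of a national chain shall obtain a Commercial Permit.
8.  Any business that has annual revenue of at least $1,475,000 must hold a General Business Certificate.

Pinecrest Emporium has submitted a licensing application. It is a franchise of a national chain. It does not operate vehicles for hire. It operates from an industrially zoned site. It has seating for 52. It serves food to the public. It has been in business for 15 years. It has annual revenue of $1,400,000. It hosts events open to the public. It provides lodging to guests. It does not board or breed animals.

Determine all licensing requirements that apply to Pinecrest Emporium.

1. seating 52 ≤ 88; revenue $1,400,000 > $125,000 → High-Occupancy Certificate not required.
2. does not operate vehicles for hire → Commercial Authorization not required.
3. seating 52 < 74 → Annual Registration not required.
4. operates from an industrially zoned site (not: is a mobile business with no fixed premises) → Regulatory Registration not required.
5. revenue $1,400,000 ≥ $1,100,000; is a franchise of a national chain → Small Business Certificate not required.
6. seating 52 > 42 → Operating Registration required.
7. operates from an industrially zoned site; is a franchise of a national chain → Commercial Permit required.
8. revenue $1,400,000 < $1,475,000 → General Business Certificate not required.

Commercial Permit, Operating Registration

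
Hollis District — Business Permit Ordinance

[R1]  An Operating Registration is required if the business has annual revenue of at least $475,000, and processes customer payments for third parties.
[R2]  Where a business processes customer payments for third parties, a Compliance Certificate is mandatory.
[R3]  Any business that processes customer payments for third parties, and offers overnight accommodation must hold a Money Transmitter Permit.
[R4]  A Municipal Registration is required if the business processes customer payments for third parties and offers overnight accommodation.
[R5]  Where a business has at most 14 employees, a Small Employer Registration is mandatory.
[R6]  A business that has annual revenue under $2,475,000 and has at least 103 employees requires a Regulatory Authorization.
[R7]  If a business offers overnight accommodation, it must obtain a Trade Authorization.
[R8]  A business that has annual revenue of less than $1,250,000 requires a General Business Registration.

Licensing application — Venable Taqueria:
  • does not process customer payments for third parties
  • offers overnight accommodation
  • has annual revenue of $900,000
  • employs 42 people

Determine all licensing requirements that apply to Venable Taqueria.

[R1] revenue $900,000 ≥ $475,000; does not process customer payments for third parties → Operating Registration not required.
[R2] does not process customer payments for third parties → Compliance Certificate not required.
[R3] does not process customer payments for third parties; offers overnight accommodation → Money Transmitter Permit not required.
[R4] does not process customer payments for third parties; offers overnight accommodation → Municipal Registration not required.
[R5] employees 42 > 14 → Small Employer Registration not required.
[R6] revenue $900,000 < $2,475,000; employees 42 < 103 → Regulatory Authorization not required.
[R7] offers overnight accommodation → Trade Authorization required.
[R8] revenue $900,000 < $1,250,000 → General Business Registration required.

General Business Registration, Trade Authorization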